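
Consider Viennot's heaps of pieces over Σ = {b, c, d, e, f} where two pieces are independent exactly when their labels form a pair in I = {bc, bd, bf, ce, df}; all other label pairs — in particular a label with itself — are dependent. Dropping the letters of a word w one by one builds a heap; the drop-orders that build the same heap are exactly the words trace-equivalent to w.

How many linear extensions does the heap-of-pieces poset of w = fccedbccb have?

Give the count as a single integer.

#0=f has no predecessor
#1=c depends on [0:f]
#2=c depends on [1:c]
#3=e depends on [0:f]
#4=d depends on [2:c, 3:e]
#5=b depends on [3:e]
#6=c depends on [4:d]
#7=c depends on [6:c]
#8=b depends on [5:b]
sources: [0:f]
N(rest) = Σ N(rest − s) over sources s of rest; N(one piece) = 1:
  size 1 → [7]=1  [8]=1
  size 2 → [5,8]=1  [6,7]=1  [7,8]=2
  size 3 → [4,6,7]=1  [5,7,8]=3  [6,7,8]=3
  size 4 → [2,4,6,7]=1  [4,6,7,8]=4  [5,6,7,8]=6
  size 5 → [1,2,4,6,7]=1  [2,4,6,7,8]=5  [4,5,6,7,8]=10
  size 6 → [1,2,4,6,7,8]=6  [2,4,5,6,7,8]=15  [3,4,5,6,7,8]=10
  size 7 → [1,2,4,5,6,7,8]=21  [2,3,4,5,6,7,8]=25
  first=0(f) contributes 46

46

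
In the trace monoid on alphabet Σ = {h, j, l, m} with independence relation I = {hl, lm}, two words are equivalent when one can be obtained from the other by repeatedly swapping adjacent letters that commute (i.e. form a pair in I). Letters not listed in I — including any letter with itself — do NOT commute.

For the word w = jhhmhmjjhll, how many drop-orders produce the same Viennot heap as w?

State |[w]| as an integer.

3

piece 0:j — minimal
piece 1:h rests on {0:j}
piece 2:h rests on {1:h}
piece 3:m rests on {2:h}
piece 4:h rests on {3:m}
piece 5:m rests on {4:h}
piece 6:j rests on {5:m}
piece 7:j rests on {6:j}
piece 8:h rests on {7:j}
piece 9:l rests on {7:j}
piece 10:l rests on {9:l}
minimal pieces: {0:j}
ways to finish when only these pieces remain (= sum over removing one remaining piece with nothing left below it):
  1 left: {8}→1  {10}→1
  2 left: {8,10}→2  {9,10}→1
  3 left: {8,9,10}→3
  4 left: {7,8,9,10}→3
  5 left: {6,7,8,9,10}→3
  6 left: {5,6,7,8,9,10}→3
  7 left: {4,5,6,7,8,9,10}→3
  8 left: {3,4,5,6,7,8,9,10}→3
  9 left: {2,3,4,5,6,7,8,9,10}→3
  placing 0:j first → 3 extensions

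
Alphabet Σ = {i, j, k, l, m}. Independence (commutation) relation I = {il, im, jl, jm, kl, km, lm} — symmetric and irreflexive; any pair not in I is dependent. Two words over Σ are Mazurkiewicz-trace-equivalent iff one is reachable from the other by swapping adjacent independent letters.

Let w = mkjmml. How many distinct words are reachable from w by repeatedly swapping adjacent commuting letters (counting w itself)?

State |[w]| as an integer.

60

drop 0:m onto floor
drop 1:k onto floor
drop 2:j onto {1:k}
drop 3:m onto {0:m}
drop 4:m onto {3:m}
drop 5:l onto floor
ground layer = {0:m, 1:k, 5:l}
drop-orders for the pieces not yet dropped (sum over which currently-grounded one goes next):
  1 to go: {2} 1  {4} 1  {5} 1
  2 to go: {1,2} 1  {2,4} 2  {2,5} 2  {3,4} 1  {4,5} 2
  3 to go: {0,3,4} 1  {1,2,4} 3  {1,2,5} 3  {2,3,4} 3  {2,4,5} 6  {3,4,5} 3
  4 to go: {0,2,3,4} 4  {0,3,4,5} 4  {1,2,3,4} 6  {1,2,4,5} 12  {2,3,4,5} 12
  if 0:m drops first: 30 orders
  if 1:k drops first: 20 orders
  if 5:l drops first: 10 orders
heap linearizations: 60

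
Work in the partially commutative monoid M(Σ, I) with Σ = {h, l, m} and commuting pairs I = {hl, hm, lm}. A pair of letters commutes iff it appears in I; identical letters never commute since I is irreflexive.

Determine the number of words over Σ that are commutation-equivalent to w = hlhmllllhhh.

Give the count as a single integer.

piece 0:h — minimal
piece 1:l — minimal
piece 2:h rests on {0:h}
piece 3:m — minimal
piece 4:l rests on {1:l}
piece 5:l rests on {4:l}
piece 6:l rests on {5:l}
piece 7:l rests on {6:l}
piece 8:h rests on {2:h}
piece 9:h rests on {8:h}
piece 10:h rests on {9:h}
minimal pieces: {0:h, 1:l, 3:m}
ways to finish when only these pieces remain (= sum over removing one remaining piece with nothing left below it):
  1 left: {3}→1  {7}→1  {10}→1
  2 left: {3,7}→2  {3,10}→2  {6,7}→1  {7,10}→2  {9,10}→1
  3 left: {3,6,7}→3  {3,7,10}→6  {3,9,10}→3  {5,6,7}→1  {6,7,10}→3  {7,9,10}→3  {8,9,10}→1
  4 left: {2,8,9,10}→1  {3,5,6,7}→4  {3,6,7,10}→12  {3,7,9,10}→12  {3,8,9,10}→4  {4,5,6,7}→1  {5,6,7,10}→4  {6,7,9,10}→6  {7,8,9,10}→4
  5 left: {0,2,8,9,10}→1  {1,4,5,6,7}→1  {2,3,8,9,10}→5  {2,7,8,9,10}→5  {3,4,5,6,7}→5  {3,5,6,7,10}→20  {3,6,7,9,10}→30  {3,7,8,9,10}→20  {4,5,6,7,10}→5  {5,6,7,9,10}→10  {6,7,8,9,10}→10
  6 left: {0,2,3,8,9,10}→6  {0,2,7,8,9,10}→6  {1,3,4,5,6,7}→6  {1,4,5,6,7,10}→6  {2,3,7,8,9,10}→30  {2,6,7,8,9,10}→15  {3,4,5,6,7,10}→30  {3,5,6,7,9,10}→60  {3,6,7,8,9,10}→60  {4,5,6,7,9,10}→15  {5,6,7,8,9,10}→20
  7 left: {0,2,3,7,8,9,10}→42  {0,2,6,7,8,9,10}→21  {1,3,4,5,6,7,10}→42  {1,4,5,6,7,9,10}→21  {2,3,6,7,8,9,10}→105  {2,5,6,7,8,9,10}→35  {3,4,5,6,7,9,10}→105  {3,5,6,7,8,9,10}→140  {4,5,6,7,8,9,10}→35
  8 left: {0,2,3,6,7,8,9,10}→168  {0,2,5,6,7,8,9,10}→56  {1,3,4,5,6,7,9,10}→168  {1,4,5,6,7,8,9,10}→56  {2,3,5,6,7,8,9,10}→280  {2,4,5,6,7,8,9,10}→70  {3,4,5,6,7,8,9,10}→280
  9 left: {0,2,3,5,6,7,8,9,10}→504  {0,2,4,5,6,7,8,9,10}→126  {1,2,4,5,6,7,8,9,10}→126  {1,3,4,5,6,7,8,9,10}→504  {2,3,4,5,6,7,8,9,10}→630
  placing 0:h first → 1260 extensions
  placing 1:l first → 1260 extensions
  placing 3:m first → 252 extensions
total linear extensions = 2772

2772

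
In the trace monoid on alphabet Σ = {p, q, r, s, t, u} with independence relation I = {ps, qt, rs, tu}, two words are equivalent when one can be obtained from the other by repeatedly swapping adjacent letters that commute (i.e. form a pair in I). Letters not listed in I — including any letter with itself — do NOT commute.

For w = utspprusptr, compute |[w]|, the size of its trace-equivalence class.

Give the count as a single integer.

piece 0:u — minimal
piece 1:t — minimal
piece 2:s rests on {0:u, 1:t}
piece 3:p rests on {0:u, 1:t}
piece 4:p rests on {3:p}
piece 5:r rests on {4:p}
piece 6:u rests on {2:s, 5:r}
piece 7:s rests on {6:u}
piece 8:p rests on {6:u}
piece 9:t rests on {7:s, 8:p}
piece 10:r rests on {9:t}
minimal pieces: {0:u, 1:t}
ways to finish when only these pieces remain (= sum over removing one remaining piece with nothing left below it):
  1 left: {10}→1
  2 left: {9,10}→1
  3 left: {7,9,10}→1  {8,9,10}→1
  4 left: {7,8,9,10}→2
  5 left: {6,7,8,9,10}→2
  6 left: {2,6,7,8,9,10}→2  {5,6,7,8,9,10}→2
  7 left: {2,5,6,7,8,9,10}→4  {4,5,6,7,8,9,10}→2
  8 left: {2,4,5,6,7,8,9,10}→6  {3,4,5,6,7,8,9,10}→2
  9 left: {2,3,4,5,6,7,8,9,10}→8
  placing 0:u first → 8 extensions
  placing 1:t first → 8 extensions
total linear extensions = 16

16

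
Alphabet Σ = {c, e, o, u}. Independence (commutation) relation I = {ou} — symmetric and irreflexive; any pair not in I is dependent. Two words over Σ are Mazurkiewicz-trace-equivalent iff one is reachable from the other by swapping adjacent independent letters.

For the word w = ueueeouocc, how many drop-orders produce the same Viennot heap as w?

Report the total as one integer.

#0=u has no predecessor
#1=e depends on [0:u]
#2=u depends on [1:e]
#3=e depends on [2:u]
#4=e depends on [3:e]
#5=o depends on [4:e]
#6=u depends on [4:e]
#7=o depends on [5:o]
#8=c depends on [6:u, 7:o]
#9=c depends on [8:c]
sources: [0:u]
N(rest) = Σ N(rest − s) over sources s of rest; N(one piece) = 1:
  size 1 → [9]=1
  size 2 → [8,9]=1
  size 3 → [6,8,9]=1  [7,8,9]=1
  size 4 → [5,7,8,9]=1  [6,7,8,9]=2
  size 5 → [5,6,7,8,9]=3
  size 6 → [4,5,6,7,8,9]=3
  size 7 → [3,4,5,6,7,8,9]=3
  size 8 → [2,3,4,5,6,7,8,9]=3
  first=0(u) contributes 3

3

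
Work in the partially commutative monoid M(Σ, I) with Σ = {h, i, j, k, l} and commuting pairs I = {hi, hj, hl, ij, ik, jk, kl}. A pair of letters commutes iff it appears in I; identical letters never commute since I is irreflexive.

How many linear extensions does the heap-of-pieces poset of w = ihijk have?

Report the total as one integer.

30

piece 0:i — minimal
piece 1:h — minimal
piece 2:i rests on {0:i}
piece 3:j — minimal
piece 4:k rests on {1:h}
minimal pieces: {0:i, 1:h, 3:j}
ways to finish when only these pieces remain (= sum over removing one remaining piece with nothing left below it):
  1 left: {2}→1  {3}→1  {4}→1
  2 left: {0,2}→1  {1,4}→1  {2,3}→2  {2,4}→2  {3,4}→2
  3 left: {0,2,3}→3  {0,2,4}→3  {1,2,4}→3  {1,3,4}→3  {2,3,4}→6
  placing 0:i first → 12 extensions
  placing 1:h first → 12 extensions
  placing 3:j first → 6 extensions
total linear extensions = 30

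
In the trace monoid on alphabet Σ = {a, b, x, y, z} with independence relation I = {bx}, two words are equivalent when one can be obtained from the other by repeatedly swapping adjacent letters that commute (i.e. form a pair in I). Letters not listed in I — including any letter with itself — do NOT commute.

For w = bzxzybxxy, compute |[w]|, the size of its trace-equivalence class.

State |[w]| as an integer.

#0=b has no predecessor
#1=z depends on [0:b]
#2=x depends on [1:z]
#3=z depends on [2:x]
#4=y depends on [3:z]
#5=b depends on [4:y]
#6=x depends on [4:y]
#7=x depends on [6:x]
#8=y depends on [5:b, 7:x]
sources: [0:b]
N(rest) = Σ N(rest − s) over sources s of rest; N(one piece) = 1:
  size 1 → [8]=1
  size 2 → [5,8]=1  [7,8]=1
  size 3 → [5,7,8]=2  [6,7,8]=1
  size 4 → [5,6,7,8]=3
  size 5 → [4,5,6,7,8]=3
  size 6 → [3,4,5,6,7,8]=3
  size 7 → [2,3,4,5,6,7,8]=3
  first=0(b) contributes 3

3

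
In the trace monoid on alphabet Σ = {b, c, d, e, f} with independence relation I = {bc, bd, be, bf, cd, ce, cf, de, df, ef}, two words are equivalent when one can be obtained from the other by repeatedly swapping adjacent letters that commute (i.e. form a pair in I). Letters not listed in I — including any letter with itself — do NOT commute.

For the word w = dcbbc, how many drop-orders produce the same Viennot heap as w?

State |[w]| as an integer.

30

#0=d has no predecessor
#1=c has no predecessor
#2=b has no predecessor
#3=b depends on [2:b]
#4=c depends on [1:c]
sources: [0:d, 1:c, 2:b]
N(rest) = Σ N(rest − s) over sources s of rest; N(one piece) = 1:
  size 1 → [0]=1  [3]=1  [4]=1
  size 2 → [0,3]=2  [0,4]=2  [1,4]=1  [2,3]=1  [3,4]=2
  size 3 → [0,1,4]=3  [0,2,3]=3  [0,3,4]=6  [1,3,4]=3  [2,3,4]=3
  first=0(d) contributes 6
  first=1(c) contributes 12
  first=2(b) contributes 12
|[w]| = 30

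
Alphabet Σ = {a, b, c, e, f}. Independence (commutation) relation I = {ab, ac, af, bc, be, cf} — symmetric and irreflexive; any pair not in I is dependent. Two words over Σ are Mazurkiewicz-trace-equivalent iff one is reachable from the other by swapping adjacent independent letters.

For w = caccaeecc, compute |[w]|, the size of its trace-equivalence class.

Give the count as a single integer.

10

drop 0:c onto floor
drop 1:a onto floor
drop 2:c onto {0:c}
drop 3:c onto {2:c}
drop 4:a onto {1:a}
drop 5:e onto {3:c, 4:a}
drop 6:e onto {5:e}
drop 7:c onto {6:e}
drop 8:c onto {7:c}
ground layer = {0:c, 1:a}
drop-orders for the pieces not yet dropped (sum over which currently-grounded one goes next):
  1 to go: {8} 1
  2 to go: {7,8} 1
  3 to go: {6,7,8} 1
  4 to go: {5,6,7,8} 1
  5 to go: {3,5,6,7,8} 1  {4,5,6,7,8} 1
  6 to go: {1,4,5,6,7,8} 1  {2,3,5,6,7,8} 1  {3,4,5,6,7,8} 2
  7 to go: {0,2,3,5,6,7,8} 1  {1,3,4,5,6,7,8} 3  {2,3,4,5,6,7,8} 3
  if 0:c drops first: 6 orders
  if 1:a drops first: 4 orders
heap linearizations: 10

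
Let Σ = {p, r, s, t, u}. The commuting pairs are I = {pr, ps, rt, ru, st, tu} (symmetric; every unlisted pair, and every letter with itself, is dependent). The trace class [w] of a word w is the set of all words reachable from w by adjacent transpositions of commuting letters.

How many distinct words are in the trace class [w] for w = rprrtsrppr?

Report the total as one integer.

210

#0=r has no predecessor
#1=p has no predecessor
#2=r depends on [0:r]
#3=r depends on [2:r]
#4=t depends on [1:p]
#5=s depends on [3:r]
#6=r depends on [5:s]
#7=p depends on [4:t]
#8=p depends on [7:p]
#9=r depends on [6:r]
sources: [0:r, 1:p]
N(rest) = Σ N(rest − s) over sources s of rest; N(one piece) = 1:
  size 1 → [8]=1  [9]=1
  size 2 → [6,9]=1  [7,8]=1  [8,9]=2
  size 3 → [4,7,8]=1  [5,6,9]=1  [6,8,9]=3  [7,8,9]=3
  size 4 → [1,4,7,8]=1  [3,5,6,9]=1  [4,7,8,9]=4  [5,6,8,9]=4  [6,7,8,9]=6
  size 5 → [1,4,7,8,9]=5  [2,3,5,6,9]=1  [3,5,6,8,9]=5  [4,6,7,8,9]=10  [5,6,7,8,9]=10
  size 6 → [0,2,3,5,6,9]=1  [1,4,6,7,8,9]=15  [2,3,5,6,8,9]=6  [3,5,6,7,8,9]=15  [4,5,6,7,8,9]=20
  size 7 → [0,2,3,5,6,8,9]=7  [1,4,5,6,7,8,9]=35  [2,3,5,6,7,8,9]=21  [3,4,5,6,7,8,9]=35
  size 8 → [0,2,3,5,6,7,8,9]=28  [1,3,4,5,6,7,8,9]=70  [2,3,4,5,6,7,8,9]=56
  first=0(r) contributes 126
  first=1(p) contributes 84
|[w]| = 210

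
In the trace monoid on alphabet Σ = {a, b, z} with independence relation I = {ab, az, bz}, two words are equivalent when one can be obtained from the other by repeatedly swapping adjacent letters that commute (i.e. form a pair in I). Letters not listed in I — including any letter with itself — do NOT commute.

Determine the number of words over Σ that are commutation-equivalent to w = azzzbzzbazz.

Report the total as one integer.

1980

0(a) covers ∅
1(z) covers ∅
2(z) covers 1:z
3(z) covers 2:z
4(b) covers ∅
5(z) covers 3:z
6(z) covers 5:z
7(b) covers 4:b
8(a) covers 0:a
9(z) covers 6:z
10(z) covers 9:z
floor of heap: 0:a, 1:z, 4:b
completions by unplaced set U, small U first (add the entries for U minus each lowest piece of U):
  |U|=1: {7}:1  {8}:1  {10}:1
  |U|=2: {0,8}:1  {4,7}:1  {7,8}:2  {7,10}:2  {8,10}:2  {9,10}:1
  |U|=3: {0,7,8}:3  {0,8,10}:3  {4,7,8}:3  {4,7,10}:3  {6,9,10}:1  {7,8,10}:6  {7,9,10}:3  {8,9,10}:3
  |U|=4: {0,4,7,8}:6  {0,7,8,10}:12  {0,8,9,10}:6  {4,7,8,10}:12  {4,7,9,10}:6  {5,6,9,10}:1  {6,7,9,10}:4  {6,8,9,10}:4  {7,8,9,10}:12
  |U|=5: {0,4,7,8,10}:30  {0,6,8,9,10}:10  {0,7,8,9,10}:30  {3,5,6,9,10}:1  {4,6,7,9,10}:10  {4,7,8,9,10}:30  {5,6,7,9,10}:5  {5,6,8,9,10}:5  {6,7,8,9,10}:20
  |U|=6: {0,4,7,8,9,10}:90  {0,5,6,8,9,10}:15  {0,6,7,8,9,10}:60  {2,3,5,6,9,10}:1  {3,5,6,7,9,10}:6  {3,5,6,8,9,10}:6  {4,5,6,7,9,10}:15  {4,6,7,8,9,10}:60  {5,6,7,8,9,10}:30
  |U|=7: {0,3,5,6,8,9,10}:21  {0,4,6,7,8,9,10}:210  {0,5,6,7,8,9,10}:105  {1,2,3,5,6,9,10}:1  {2,3,5,6,7,9,10}:7  {2,3,5,6,8,9,10}:7  {3,4,5,6,7,9,10}:21  {3,5,6,7,8,9,10}:42  {4,5,6,7,8,9,10}:105
  |U|=8: {0,2,3,5,6,8,9,10}:28  {0,3,5,6,7,8,9,10}:168  {0,4,5,6,7,8,9,10}:420  {1,2,3,5,6,7,9,10}:8  {1,2,3,5,6,8,9,10}:8  {2,3,4,5,6,7,9,10}:28  {2,3,5,6,7,8,9,10}:56  {3,4,5,6,7,8,9,10}:168
  |U|=9: {0,1,2,3,5,6,8,9,10}:36  {0,2,3,5,6,7,8,9,10}:252  {0,3,4,5,6,7,8,9,10}:756  {1,2,3,4,5,6,7,9,10}:36  {1,2,3,5,6,7,8,9,10}:72  {2,3,4,5,6,7,8,9,10}:252
  start at 0(a): 360
  start at 1(z): 1260
  start at 4(b): 360
sum over floor = 1980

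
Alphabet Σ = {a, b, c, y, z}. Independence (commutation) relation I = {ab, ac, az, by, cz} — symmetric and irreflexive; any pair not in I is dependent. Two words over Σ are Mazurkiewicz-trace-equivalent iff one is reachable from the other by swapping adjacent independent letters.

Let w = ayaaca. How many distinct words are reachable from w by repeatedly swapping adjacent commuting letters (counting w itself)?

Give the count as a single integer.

4

drop 0:a onto floor
drop 1:y onto {0:a}
drop 2:a onto {1:y}
drop 3:a onto {2:a}
drop 4:c onto {1:y}
drop 5:a onto {3:a}
ground layer = {0:a}
drop-orders for the pieces not yet dropped (sum over which currently-grounded one goes next):
  1 to go: {4} 1  {5} 1
  2 to go: {3,5} 1  {4,5} 2
  3 to go: {2,3,5} 1  {3,4,5} 3
  4 to go: {2,3,4,5} 4
  if 0:a drops first: 4 orders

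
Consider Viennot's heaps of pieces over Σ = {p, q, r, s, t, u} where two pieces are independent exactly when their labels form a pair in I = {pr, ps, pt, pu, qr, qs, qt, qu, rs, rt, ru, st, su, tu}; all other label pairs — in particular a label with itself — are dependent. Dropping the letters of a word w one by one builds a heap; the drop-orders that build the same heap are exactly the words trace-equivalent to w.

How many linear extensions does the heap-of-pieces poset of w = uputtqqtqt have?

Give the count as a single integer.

#0=u has no predecessor
#1=p has no predecessor
#2=u depends on [0:u]
#3=t has no predecessor
#4=t depends on [3:t]
#5=q depends on [1:p]
#6=q depends on [5:q]
#7=t depends on [4:t]
#8=q depends on [6:q]
#9=t depends on [7:t]
sources: [0:u, 1:p, 3:t]
N(rest) = Σ N(rest − s) over sources s of rest; N(one piece) = 1:
  size 1 → [2]=1  [8]=1  [9]=1
  size 2 → [0,2]=1  [2,8]=2  [2,9]=2  [6,8]=1  [7,9]=1  [8,9]=2
  size 3 → [0,2,8]=3  [0,2,9]=3  [2,6,8]=3  [2,7,9]=3  [2,8,9]=6  [4,7,9]=1  [5,6,8]=1  [6,8,9]=3  [7,8,9]=3
  size 4 → [0,2,6,8]=6  [0,2,7,9]=6  [0,2,8,9]=12  [1,5,6,8]=1  [2,4,7,9]=4  [2,5,6,8]=4  [2,6,8,9]=12  [2,7,8,9]=12  [3,4,7,9]=1  [4,7,8,9]=4  [5,6,8,9]=4  [6,7,8,9]=6
  size 5 → [0,2,4,7,9]=10  [0,2,5,6,8]=10  [0,2,6,8,9]=30  [0,2,7,8,9]=30  [1,2,5,6,8]=5  [1,5,6,8,9]=5  [2,3,4,7,9]=5  [2,4,7,8,9]=20  [2,5,6,8,9]=20  [2,6,7,8,9]=30  [3,4,7,8,9]=5  [4,6,7,8,9]=10  [5,6,7,8,9]=10
  size 6 → [0,1,2,5,6,8]=15  [0,2,3,4,7,9]=15  [0,2,4,7,8,9]=60  [0,2,5,6,8,9]=60  [0,2,6,7,8,9]=90  [1,2,5,6,8,9]=30  [1,5,6,7,8,9]=15  [2,3,4,7,8,9]=30  [2,4,6,7,8,9]=60  [2,5,6,7,8,9]=60  [3,4,6,7,8,9]=15  [4,5,6,7,8,9]=20
  size 7 → [0,1,2,5,6,8,9]=105  [0,2,3,4,7,8,9]=105  [0,2,4,6,7,8,9]=210  [0,2,5,6,7,8,9]=210  [1,2,5,6,7,8,9]=105  [1,4,5,6,7,8,9]=35  [2,3,4,6,7,8,9]=105  [2,4,5,6,7,8,9]=140  [3,4,5,6,7,8,9]=35
  size 8 → [0,1,2,5,6,7,8,9]=420  [0,2,3,4,6,7,8,9]=420  [0,2,4,5,6,7,8,9]=560  [1,2,4,5,6,7,8,9]=280  [1,3,4,5,6,7,8,9]=70  [2,3,4,5,6,7,8,9]=280
  first=0(u) contributes 630
  first=1(p) contributes 1260
  first=3(t) contributes 1260
|[w]| = 3150

3150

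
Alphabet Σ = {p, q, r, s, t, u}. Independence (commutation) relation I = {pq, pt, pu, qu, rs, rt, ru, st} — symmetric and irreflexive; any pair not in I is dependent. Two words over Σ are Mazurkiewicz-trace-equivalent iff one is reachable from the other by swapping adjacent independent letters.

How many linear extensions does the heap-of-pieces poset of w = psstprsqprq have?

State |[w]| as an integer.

#0=p has no predecessor
#1=s depends on [0:p]
#2=s depends on [1:s]
#3=t has no predecessor
#4=p depends on [2:s]
#5=r depends on [4:p]
#6=s depends on [4:p]
#7=q depends on [3:t, 5:r, 6:s]
#8=p depends on [5:r, 6:s]
#9=r depends on [7:q, 8:p]
#10=q depends on [9:r]
sources: [0:p, 3:t]
N(rest) = Σ N(rest − s) over sources s of rest; N(one piece) = 1:
  size 1 → [10]=1
  size 2 → [9,10]=1
  size 3 → [7,9,10]=1  [8,9,10]=1
  size 4 → [3,7,9,10]=1  [7,8,9,10]=2
  size 5 → [3,7,8,9,10]=3  [5,7,8,9,10]=2  [6,7,8,9,10]=2
  size 6 → [3,5,7,8,9,10]=5  [3,6,7,8,9,10]=5  [5,6,7,8,9,10]=4
  size 7 → [3,5,6,7,8,9,10]=14  [4,5,6,7,8,9,10]=4
  size 8 → [2,4,5,6,7,8,9,10]=4  [3,4,5,6,7,8,9,10]=18
  size 9 → [1,2,4,5,6,7,8,9,10]=4  [2,3,4,5,6,7,8,9,10]=22
  first=0(p) contributes 26
  first=3(t) contributes 4
|[w]| = 30

30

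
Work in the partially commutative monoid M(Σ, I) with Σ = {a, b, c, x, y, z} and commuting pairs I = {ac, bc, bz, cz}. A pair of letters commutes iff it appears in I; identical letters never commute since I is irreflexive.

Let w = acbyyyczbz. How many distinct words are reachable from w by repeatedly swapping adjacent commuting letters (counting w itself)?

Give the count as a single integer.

36

drop 0:a onto floor
drop 1:c onto floor
drop 2:b onto {0:a}
drop 3:y onto {1:c, 2:b}
drop 4:y onto {3:y}
drop 5:y onto {4:y}
drop 6:c onto {5:y}
drop 7:z onto {5:y}
drop 8:b onto {5:y}
drop 9:z onto {7:z}
ground layer = {0:a, 1:c}
drop-orders for the pieces not yet dropped (sum over which currently-grounded one goes next):
  1 to go: {6} 1  {8} 1  {9} 1
  2 to go: {6,8} 2  {6,9} 2  {7,9} 1  {8,9} 2
  3 to go: {6,7,9} 3  {6,8,9} 6  {7,8,9} 3
  4 to go: {6,7,8,9} 12
  5 to go: {5,6,7,8,9} 12
  6 to go: {4,5,6,7,8,9} 12
  7 to go: {3,4,5,6,7,8,9} 12
  8 to go: {1,3,4,5,6,7,8,9} 12  {2,3,4,5,6,7,8,9} 12
  if 0:a drops first: 24 orders
  if 1:c drops first: 12 orders
heap linearizations: 36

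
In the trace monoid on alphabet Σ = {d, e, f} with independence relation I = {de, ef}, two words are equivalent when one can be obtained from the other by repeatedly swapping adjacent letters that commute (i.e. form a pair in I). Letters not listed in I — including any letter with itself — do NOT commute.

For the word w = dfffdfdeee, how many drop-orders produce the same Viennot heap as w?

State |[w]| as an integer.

120

drop 0:d onto floor
drop 1:f onto {0:d}
drop 2:f onto {1:f}
drop 3:f onto {2:f}
drop 4:d onto {3:f}
drop 5:f onto {4:d}
drop 6:d onto {5:f}
drop 7:e onto floor
drop 8:e onto {7:e}
drop 9:e onto {8:e}
ground layer = {0:d, 7:e}
drop-orders for the pieces not yet dropped (sum over which currently-grounded one goes next):
  1 to go: {6} 1  {9} 1
  2 to go: {5,6} 1  {6,9} 2  {8,9} 1
  3 to go: {4,5,6} 1  {5,6,9} 3  {6,8,9} 3  {7,8,9} 1
  4 to go: {3,4,5,6} 1  {4,5,6,9} 4  {5,6,8,9} 6  {6,7,8,9} 4
  5 to go: {2,3,4,5,6} 1  {3,4,5,6,9} 5  {4,5,6,8,9} 10  {5,6,7,8,9} 10
  6 to go: {1,2,3,4,5,6} 1  {2,3,4,5,6,9} 6  {3,4,5,6,8,9} 15  {4,5,6,7,8,9} 20
  7 to go: {0,1,2,3,4,5,6} 1  {1,2,3,4,5,6,9} 7  {2,3,4,5,6,8,9} 21  {3,4,5,6,7,8,9} 35
  8 to go: {0,1,2,3,4,5,6,9} 8  {1,2,3,4,5,6,8,9} 28  {2,3,4,5,6,7,8,9} 56
  if 0:d drops first: 84 orders
  if 7:e drops first: 36 orders
heap linearizations: 120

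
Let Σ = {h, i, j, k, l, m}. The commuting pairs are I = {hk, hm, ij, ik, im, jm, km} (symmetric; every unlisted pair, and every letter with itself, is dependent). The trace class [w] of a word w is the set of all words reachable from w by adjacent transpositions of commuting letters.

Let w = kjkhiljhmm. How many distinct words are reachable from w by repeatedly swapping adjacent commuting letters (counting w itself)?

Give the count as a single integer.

piece 0:k — minimal
piece 1:j rests on {0:k}
piece 2:k rests on {1:j}
piece 3:h rests on {1:j}
piece 4:i rests on {3:h}
piece 5:l rests on {2:k, 4:i}
piece 6:j rests on {5:l}
piece 7:h rests on {6:j}
piece 8:m rests on {5:l}
piece 9:m rests on {8:m}
minimal pieces: {0:k}
ways to finish when only these pieces remain (= sum over removing one remaining piece with nothing left below it):
  1 left: {7}→1  {9}→1
  2 left: {6,7}→1  {7,9}→2  {8,9}→1
  3 left: {6,7,9}→3  {7,8,9}→3
  4 left: {6,7,8,9}→6
  5 left: {5,6,7,8,9}→6
  6 left: {2,5,6,7,8,9}→6  {4,5,6,7,8,9}→6
  7 left: {2,4,5,6,7,8,9}→12  {3,4,5,6,7,8,9}→6
  8 left: {2,3,4,5,6,7,8,9}→18
  placing 0:k first → 18 extensions

18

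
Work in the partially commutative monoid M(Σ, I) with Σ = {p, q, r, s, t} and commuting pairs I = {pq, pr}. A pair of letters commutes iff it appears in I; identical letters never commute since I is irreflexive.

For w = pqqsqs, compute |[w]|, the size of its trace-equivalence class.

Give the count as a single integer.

3

piece 0:p — minimal
piece 1:q — minimal
piece 2:q rests on {1:q}
piece 3:s rests on {0:p, 2:q}
piece 4:q rests on {3:s}
piece 5:s rests on {4:q}
minimal pieces: {0:p, 1:q}
ways to finish when only these pieces remain (= sum over removing one remaining piece with nothing left below it):
  1 left: {5}→1
  2 left: {4,5}→1
  3 left: {3,4,5}→1
  4 left: {0,3,4,5}→1  {2,3,4,5}→1
  placing 0:p first → 1 extensions
  placing 1:q first → 2 extensions
total linear extensions = 3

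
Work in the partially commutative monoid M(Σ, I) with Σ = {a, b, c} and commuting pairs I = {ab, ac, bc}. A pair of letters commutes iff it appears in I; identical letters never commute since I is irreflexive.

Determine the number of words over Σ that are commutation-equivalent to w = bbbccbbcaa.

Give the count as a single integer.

#0=b has no predecessor
#1=b depends on [0:b]
#2=b depends on [1:b]
#3=c has no predecessor
#4=c depends on [3:c]
#5=b depends on [2:b]
#6=b depends on [5:b]
#7=c depends on [4:c]
#8=a has no predecessor
#9=a depends on [8:a]
sources: [0:b, 3:c, 8:a]
N(rest) = Σ N(rest − s) over sources s of rest; N(one piece) = 1:
  size 1 → [6]=1  [7]=1  [9]=1
  size 2 → [4,7]=1  [5,6]=1  [6,7]=2  [6,9]=2  [7,9]=2  [8,9]=1
  size 3 → [2,5,6]=1  [3,4,7]=1  [4,6,7]=3  [4,7,9]=3  [5,6,7]=3  [5,6,9]=3  [6,7,9]=6  [6,8,9]=3  [7,8,9]=3
  size 4 → [1,2,5,6]=1  [2,5,6,7]=4  [2,5,6,9]=4  [3,4,6,7]=4  [3,4,7,9]=4  [4,5,6,7]=6  [4,6,7,9]=12  [4,7,8,9]=6  [5,6,7,9]=12  [5,6,8,9]=6  [6,7,8,9]=12
  size 5 → [0,1,2,5,6]=1  [1,2,5,6,7]=5  [1,2,5,6,9]=5  [2,4,5,6,7]=10  [2,5,6,7,9]=20  [2,5,6,8,9]=10  [3,4,5,6,7]=10  [3,4,6,7,9]=20  [3,4,7,8,9]=10  [4,5,6,7,9]=30  [4,6,7,8,9]=30  [5,6,7,8,9]=30
  size 6 → [0,1,2,5,6,7]=6  [0,1,2,5,6,9]=6  [1,2,4,5,6,7]=15  [1,2,5,6,7,9]=30  [1,2,5,6,8,9]=15  [2,3,4,5,6,7]=20  [2,4,5,6,7,9]=60  [2,5,6,7,8,9]=60  [3,4,5,6,7,9]=60  [3,4,6,7,8,9]=60  [4,5,6,7,8,9]=90
  size 7 → [0,1,2,4,5,6,7]=21  [0,1,2,5,6,7,9]=42  [0,1,2,5,6,8,9]=21  [1,2,3,4,5,6,7]=35  [1,2,4,5,6,7,9]=105  [1,2,5,6,7,8,9]=105  [2,3,4,5,6,7,9]=140  [2,4,5,6,7,8,9]=210  [3,4,5,6,7,8,9]=210
  size 8 → [0,1,2,3,4,5,6,7]=56  [0,1,2,4,5,6,7,9]=168  [0,1,2,5,6,7,8,9]=168  [1,2,3,4,5,6,7,9]=280  [1,2,4,5,6,7,8,9]=420  [2,3,4,5,6,7,8,9]=560
  first=0(b) contributes 1260
  first=3(c) contributes 756
  first=8(a) contributes 504
|[w]| = 2520

2520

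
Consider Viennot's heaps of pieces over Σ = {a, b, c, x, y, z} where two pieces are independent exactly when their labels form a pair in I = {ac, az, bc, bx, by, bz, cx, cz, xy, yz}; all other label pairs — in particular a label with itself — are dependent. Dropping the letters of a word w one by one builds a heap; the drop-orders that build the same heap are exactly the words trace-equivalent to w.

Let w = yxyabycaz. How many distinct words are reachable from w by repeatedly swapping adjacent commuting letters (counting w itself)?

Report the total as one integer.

105

#0=y has no predecessor
#1=x has no predecessor
#2=y depends on [0:y]
#3=a depends on [1:x, 2:y]
#4=b depends on [3:a]
#5=y depends on [3:a]
#6=c depends on [5:y]
#7=a depends on [4:b, 5:y]
#8=z depends on [1:x]
sources: [0:y, 1:x]
N(rest) = Σ N(rest − s) over sources s of rest; N(one piece) = 1:
  size 1 → [6]=1  [7]=1  [8]=1
  size 2 → [4,7]=1  [6,7]=2  [6,8]=2  [7,8]=2
  size 3 → [4,6,7]=3  [4,7,8]=3  [5,6,7]=2  [6,7,8]=6
  size 4 → [4,5,6,7]=5  [4,6,7,8]=12  [5,6,7,8]=8
  size 5 → [3,4,5,6,7]=5  [4,5,6,7,8]=25
  size 6 → [2,3,4,5,6,7]=5  [3,4,5,6,7,8]=30
  size 7 → [0,2,3,4,5,6,7]=5  [1,3,4,5,6,7,8]=30  [2,3,4,5,6,7,8]=35
  first=0(y) contributes 65
  first=1(x) contributes 40
|[w]| = 105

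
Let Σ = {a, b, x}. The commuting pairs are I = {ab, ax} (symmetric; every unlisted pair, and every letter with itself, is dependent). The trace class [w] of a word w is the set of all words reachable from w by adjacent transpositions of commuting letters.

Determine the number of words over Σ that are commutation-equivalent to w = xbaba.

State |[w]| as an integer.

piece 0:x — minimal
piece 1:b rests on {0:x}
piece 2:a — minimal
piece 3:b rests on {1:b}
piece 4:a rests on {2:a}
minimal pieces: {0:x, 2:a}
ways to finish when only these pieces remain (= sum over removing one remaining piece with nothing left below it):
  1 left: {3}→1  {4}→1
  2 left: {1,3}→1  {2,4}→1  {3,4}→2
  3 left: {0,1,3}→1  {1,3,4}→3  {2,3,4}→3
  placing 0:x first → 6 extensions
  placing 2:a first → 4 extensions
total linear extensions = 10

10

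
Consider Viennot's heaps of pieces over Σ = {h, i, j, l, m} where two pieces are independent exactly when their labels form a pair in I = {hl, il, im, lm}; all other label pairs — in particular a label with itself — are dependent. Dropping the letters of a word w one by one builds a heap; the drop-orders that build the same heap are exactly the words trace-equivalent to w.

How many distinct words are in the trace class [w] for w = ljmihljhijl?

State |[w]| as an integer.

8

drop 0:l onto floor
drop 1:j onto {0:l}
drop 2:m onto {1:j}
drop 3:i onto {1:j}
drop 4:h onto {2:m, 3:i}
drop 5:l onto {1:j}
drop 6:j onto {4:h, 5:l}
drop 7:h onto {6:j}
drop 8:i onto {7:h}
drop 9:j onto {8:i}
drop 10:l onto {9:j}
ground layer = {0:l}
drop-orders for the pieces not yet dropped (sum over which currently-grounded one goes next):
  1 to go: {10} 1
  2 to go: {9,10} 1
  3 to go: {8,9,10} 1
  4 to go: {7,8,9,10} 1
  5 to go: {6,7,8,9,10} 1
  6 to go: {4,6,7,8,9,10} 1  {5,6,7,8,9,10} 1
  7 to go: {2,4,6,7,8,9,10} 1  {3,4,6,7,8,9,10} 1  {4,5,6,7,8,9,10} 2
  8 to go: {2,3,4,6,7,8,9,10} 2  {2,4,5,6,7,8,9,10} 3  {3,4,5,6,7,8,9,10} 3
  9 to go: {2,3,4,5,6,7,8,9,10} 8
  if 0:l drops first: 8 orders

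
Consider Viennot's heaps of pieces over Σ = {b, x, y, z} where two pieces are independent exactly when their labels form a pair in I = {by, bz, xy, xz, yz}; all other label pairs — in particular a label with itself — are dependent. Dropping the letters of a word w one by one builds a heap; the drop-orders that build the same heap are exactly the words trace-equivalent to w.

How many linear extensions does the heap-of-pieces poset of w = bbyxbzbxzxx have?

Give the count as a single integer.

495

0(b) covers ∅
1(b) covers 0:b
2(y) covers ∅
3(x) covers 1:b
4(b) covers 3:x
5(z) covers ∅
6(b) covers 4:b
7(x) covers 6:b
8(z) covers 5:z
9(x) covers 7:x
10(x) covers 9:x
floor of heap: 0:b, 2:y, 5:z
completions by unplaced set U, small U first (add the entries for U minus each lowest piece of U):
  |U|=1: {2}:1  {8}:1  {10}:1
  |U|=2: {2,8}:2  {2,10}:2  {5,8}:1  {8,10}:2  {9,10}:1
  |U|=3: {2,5,8}:3  {2,8,10}:6  {2,9,10}:3  {5,8,10}:3  {7,9,10}:1  {8,9,10}:3
  |U|=4: {2,5,8,10}:12  {2,7,9,10}:4  {2,8,9,10}:12  {5,8,9,10}:6  {6,7,9,10}:1  {7,8,9,10}:4
  |U|=5: {2,5,8,9,10}:30  {2,6,7,9,10}:5  {2,7,8,9,10}:20  {4,6,7,9,10}:1  {5,7,8,9,10}:10  {6,7,8,9,10}:5
  |U|=6: {2,4,6,7,9,10}:6  {2,5,7,8,9,10}:60  {2,6,7,8,9,10}:30  {3,4,6,7,9,10}:1  {4,6,7,8,9,10}:6  {5,6,7,8,9,10}:15
  |U|=7: {1,3,4,6,7,9,10}:1  {2,3,4,6,7,9,10}:7  {2,4,6,7,8,9,10}:42  {2,5,6,7,8,9,10}:105  {3,4,6,7,8,9,10}:7  {4,5,6,7,8,9,10}:21
  |U|=8: {0,1,3,4,6,7,9,10}:1  {1,2,3,4,6,7,9,10}:8  {1,3,4,6,7,8,9,10}:8  {2,3,4,6,7,8,9,10}:56  {2,4,5,6,7,8,9,10}:168  {3,4,5,6,7,8,9,10}:28
  |U|=9: {0,1,2,3,4,6,7,9,10}:9  {0,1,3,4,6,7,8,9,10}:9  {1,2,3,4,6,7,8,9,10}:72  {1,3,4,5,6,7,8,9,10}:36  {2,3,4,5,6,7,8,9,10}:252
  start at 0(b): 360
  start at 2(y): 45
  start at 5(z): 90
sum over floor = 495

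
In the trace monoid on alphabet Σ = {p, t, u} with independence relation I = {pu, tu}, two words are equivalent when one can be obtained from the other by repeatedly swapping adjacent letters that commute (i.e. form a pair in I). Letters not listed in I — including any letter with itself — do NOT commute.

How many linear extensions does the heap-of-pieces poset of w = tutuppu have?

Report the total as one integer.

35

0(t) covers ∅
1(u) covers ∅
2(t) covers 0:t
3(u) covers 1:u
4(p) covers 2:t
5(p) covers 4:p
6(u) covers 3:u
floor of heap: 0:t, 1:u
completions by unplaced set U, small U first (add the entries for U minus each lowest piece of U):
  |U|=1: {5}:1  {6}:1
  |U|=2: {3,6}:1  {4,5}:1  {5,6}:2
  |U|=3: {1,3,6}:1  {2,4,5}:1  {3,5,6}:3  {4,5,6}:3
  |U|=4: {0,2,4,5}:1  {1,3,5,6}:4  {2,4,5,6}:4  {3,4,5,6}:6
  |U|=5: {0,2,4,5,6}:5  {1,3,4,5,6}:10  {2,3,4,5,6}:10
  start at 0(t): 20
  start at 1(u): 15
sum over floor = 35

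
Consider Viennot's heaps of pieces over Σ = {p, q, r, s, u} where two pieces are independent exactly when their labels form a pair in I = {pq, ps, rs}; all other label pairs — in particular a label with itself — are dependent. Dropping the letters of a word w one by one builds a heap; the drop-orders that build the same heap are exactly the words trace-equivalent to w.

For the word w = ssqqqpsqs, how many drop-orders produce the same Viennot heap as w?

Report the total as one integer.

#0=s has no predecessor
#1=s depends on [0:s]
#2=q depends on [1:s]
#3=q depends on [2:q]
#4=q depends on [3:q]
#5=p has no predecessor
#6=s depends on [4:q]
#7=q depends on [6:s]
#8=s depends on [7:q]
sources: [0:s, 5:p]
N(rest) = Σ N(rest − s) over sources s of rest; N(one piece) = 1:
  size 1 → [5]=1  [8]=1
  size 2 → [5,8]=2  [7,8]=1
  size 3 → [5,7,8]=3  [6,7,8]=1
  size 4 → [4,6,7,8]=1  [5,6,7,8]=4
  size 5 → [3,4,6,7,8]=1  [4,5,6,7,8]=5
  size 6 → [2,3,4,6,7,8]=1  [3,4,5,6,7,8]=6
  size 7 → [1,2,3,4,6,7,8]=1  [2,3,4,5,6,7,8]=7
  first=0(s) contributes 8
  first=5(p) contributes 1
|[w]| = 9

9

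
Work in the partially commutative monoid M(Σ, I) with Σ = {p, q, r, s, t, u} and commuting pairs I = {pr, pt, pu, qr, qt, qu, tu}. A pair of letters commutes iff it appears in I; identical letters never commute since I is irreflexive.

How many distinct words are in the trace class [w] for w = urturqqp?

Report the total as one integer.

0(u) covers ∅
1(r) covers 0:u
2(t) covers 1:r
3(u) covers 1:r
4(r) covers 2:t, 3:u
5(q) covers ∅
6(q) covers 5:q
7(p) covers 6:q
floor of heap: 0:u, 5:q
completions by unplaced set U, small U first (add the entries for U minus each lowest piece of U):
  |U|=1: {4}:1  {7}:1
  |U|=2: {2,4}:1  {3,4}:1  {4,7}:2  {6,7}:1
  |U|=3: {2,3,4}:2  {2,4,7}:3  {3,4,7}:3  {4,6,7}:3  {5,6,7}:1
  |U|=4: {1,2,3,4}:2  {2,3,4,7}:8  {2,4,6,7}:6  {3,4,6,7}:6  {4,5,6,7}:4
  |U|=5: {0,1,2,3,4}:2  {1,2,3,4,7}:10  {2,3,4,6,7}:20  {2,4,5,6,7}:10  {3,4,5,6,7}:10
  |U|=6: {0,1,2,3,4,7}:12  {1,2,3,4,6,7}:30  {2,3,4,5,6,7}:40
  start at 0(u): 70
  start at 5(q): 42
sum over floor = 112

112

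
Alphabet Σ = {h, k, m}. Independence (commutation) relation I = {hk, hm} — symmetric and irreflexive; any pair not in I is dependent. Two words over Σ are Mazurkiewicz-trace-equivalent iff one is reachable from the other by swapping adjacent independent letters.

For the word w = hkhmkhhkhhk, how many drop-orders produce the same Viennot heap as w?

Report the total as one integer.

462

drop 0:h onto floor
drop 1:k onto floor
drop 2:h onto {0:h}
drop 3:m onto {1:k}
drop 4:k onto {3:m}
drop 5:h onto {2:h}
drop 6:h onto {5:h}
drop 7:k onto {4:k}
drop 8:h onto {6:h}
drop 9:h onto {8:h}
drop 10:k onto {7:k}
ground layer = {0:h, 1:k}
drop-orders for the pieces not yet dropped (sum over which currently-grounded one goes next):
  1 to go: {9} 1  {10} 1
  2 to go: {7,10} 1  {8,9} 1  {9,10} 2
  3 to go: {4,7,10} 1  {6,8,9} 1  {7,9,10} 3  {8,9,10} 3
  4 to go: {3,4,7,10} 1  {4,7,9,10} 4  {5,6,8,9} 1  {6,8,9,10} 4  {7,8,9,10} 6
  5 to go: {1,3,4,7,10} 1  {2,5,6,8,9} 1  {3,4,7,9,10} 5  {4,7,8,9,10} 10  {5,6,8,9,10} 5  {6,7,8,9,10} 10
  6 to go: {0,2,5,6,8,9} 1  {1,3,4,7,9,10} 6  {2,5,6,8,9,10} 6  {3,4,7,8,9,10} 15  {4,6,7,8,9,10} 20  {5,6,7,8,9,10} 15
  7 to go: {0,2,5,6,8,9,10} 7  {1,3,4,7,8,9,10} 21  {2,5,6,7,8,9,10} 21  {3,4,6,7,8,9,10} 35  {4,5,6,7,8,9,10} 35
  8 to go: {0,2,5,6,7,8,9,10} 28  {1,3,4,6,7,8,9,10} 56  {2,4,5,6,7,8,9,10} 56  {3,4,5,6,7,8,9,10} 70
  9 to go: {0,2,4,5,6,7,8,9,10} 84  {1,3,4,5,6,7,8,9,10} 126  {2,3,4,5,6,7,8,9,10} 126
  if 0:h drops first: 252 orders
  if 1:k drops first: 210 orders
heap linearizations: 462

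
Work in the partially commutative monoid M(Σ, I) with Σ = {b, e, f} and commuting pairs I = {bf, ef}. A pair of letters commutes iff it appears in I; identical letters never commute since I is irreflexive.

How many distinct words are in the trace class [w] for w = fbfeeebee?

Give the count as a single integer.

36

piece 0:f — minimal
piece 1:b — minimal
piece 2:f rests on {0:f}
piece 3:e rests on {1:b}
piece 4:e rests on {3:e}
piece 5:e rests on {4:e}
piece 6:b rests on {5:e}
piece 7:e rests on {6:b}
piece 8:e rests on {7:e}
minimal pieces: {0:f, 1:b}
ways to finish when only these pieces remain (= sum over removing one remaining piece with nothing left below it):
  1 left: {2}→1  {8}→1
  2 left: {0,2}→1  {2,8}→2  {7,8}→1
  3 left: {0,2,8}→3  {2,7,8}→3  {6,7,8}→1
  4 left: {0,2,7,8}→6  {2,6,7,8}→4  {5,6,7,8}→1
  5 left: {0,2,6,7,8}→10  {2,5,6,7,8}→5  {4,5,6,7,8}→1
  6 left: {0,2,5,6,7,8}→15  {2,4,5,6,7,8}→6  {3,4,5,6,7,8}→1
  7 left: {0,2,4,5,6,7,8}→21  {1,3,4,5,6,7,8}→1  {2,3,4,5,6,7,8}→7
  placing 0:f first → 8 extensions
  placing 1:b first → 28 extensions
total linear extensions = 36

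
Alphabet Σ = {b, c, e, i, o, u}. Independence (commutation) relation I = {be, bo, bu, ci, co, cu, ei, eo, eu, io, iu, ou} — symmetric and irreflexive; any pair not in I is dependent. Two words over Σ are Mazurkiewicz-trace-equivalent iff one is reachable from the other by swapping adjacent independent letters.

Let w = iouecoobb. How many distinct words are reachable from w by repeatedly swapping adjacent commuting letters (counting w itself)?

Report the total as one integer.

1512

drop 0:i onto floor
drop 1:o onto floor
drop 2:u onto floor
drop 3:e onto floor
drop 4:c onto {3:e}
drop 5:o onto {1:o}
drop 6:o onto {5:o}
drop 7:b onto {0:i, 4:c}
drop 8:b onto {7:b}
ground layer = {0:i, 1:o, 2:u, 3:e}
drop-orders for the pieces not yet dropped (sum over which currently-grounded one goes next):
  1 to go: {2} 1  {6} 1  {8} 1
  2 to go: {2,6} 2  {2,8} 2  {5,6} 1  {6,8} 2  {7,8} 1
  3 to go: {0,7,8} 1  {1,5,6} 1  {2,5,6} 3  {2,6,8} 6  {2,7,8} 3  {4,7,8} 1  {5,6,8} 3  {6,7,8} 3
  4 to go: {0,2,7,8} 4  {0,4,7,8} 2  {0,6,7,8} 4  {1,2,5,6} 4  {1,5,6,8} 4  {2,4,7,8} 4  {2,5,6,8} 12  {2,6,7,8} 12  {3,4,7,8} 1  {4,6,7,8} 4  {5,6,7,8} 6
  5 to go: {0,2,4,7,8} 10  {0,2,6,7,8} 20  {0,3,4,7,8} 3  {0,4,6,7,8} 10  {0,5,6,7,8} 10  {1,2,5,6,8} 20  {1,5,6,7,8} 10  {2,3,4,7,8} 5  {2,4,6,7,8} 20  {2,5,6,7,8} 30  {3,4,6,7,8} 5  {4,5,6,7,8} 10
  6 to go: {0,1,5,6,7,8} 20  {0,2,3,4,7,8} 18  {0,2,4,6,7,8} 60  {0,2,5,6,7,8} 60  {0,3,4,6,7,8} 18  {0,4,5,6,7,8} 30  {1,2,5,6,7,8} 60  {1,4,5,6,7,8} 20  {2,3,4,6,7,8} 30  {2,4,5,6,7,8} 60  {3,4,5,6,7,8} 15
  7 to go: {0,1,2,5,6,7,8} 140  {0,1,4,5,6,7,8} 70  {0,2,3,4,6,7,8} 126  {0,2,4,5,6,7,8} 210  {0,3,4,5,6,7,8} 63  {1,2,4,5,6,7,8} 140  {1,3,4,5,6,7,8} 35  {2,3,4,5,6,7,8} 105
  if 0:i drops first: 280 orders
  if 1:o drops first: 504 orders
  if 2:u drops first: 168 orders
  if 3:e drops first: 560 orders
heap linearizations: 1512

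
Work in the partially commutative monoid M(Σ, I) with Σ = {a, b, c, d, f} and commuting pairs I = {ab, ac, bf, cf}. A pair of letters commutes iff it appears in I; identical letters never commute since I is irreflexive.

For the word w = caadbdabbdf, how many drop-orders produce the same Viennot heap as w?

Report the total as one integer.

drop 0:c onto floor
drop 1:a onto floor
drop 2:a onto {1:a}
drop 3:d onto {0:c, 2:a}
drop 4:b onto {3:d}
drop 5:d onto {4:b}
drop 6:a onto {5:d}
drop 7:b onto {5:d}
drop 8:b onto {7:b}
drop 9:d onto {6:a, 8:b}
drop 10:f onto {9:d}
ground layer = {0:c, 1:a}
drop-orders for the pieces not yet dropped (sum over which currently-grounded one goes next):
  1 to go: {10} 1
  2 to go: {9,10} 1
  3 to go: {6,9,10} 1  {8,9,10} 1
  4 to go: {6,8,9,10} 2  {7,8,9,10} 1
  5 to go: {6,7,8,9,10} 3
  6 to go: {5,6,7,8,9,10} 3
  7 to go: {4,5,6,7,8,9,10} 3
  8 to go: {3,4,5,6,7,8,9,10} 3
  9 to go: {0,3,4,5,6,7,8,9,10} 3  {2,3,4,5,6,7,8,9,10} 3
  if 0:c drops first: 3 orders
  if 1:a drops first: 6 orders
heap linearizations: 9

9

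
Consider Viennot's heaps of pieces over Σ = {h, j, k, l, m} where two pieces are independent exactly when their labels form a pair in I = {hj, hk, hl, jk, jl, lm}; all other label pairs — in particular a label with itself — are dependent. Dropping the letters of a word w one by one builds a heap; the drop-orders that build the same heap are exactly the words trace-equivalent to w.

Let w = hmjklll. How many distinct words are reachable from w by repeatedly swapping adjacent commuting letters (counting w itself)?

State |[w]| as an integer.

5

0(h) covers ∅
1(m) covers 0:h
2(j) covers 1:m
3(k) covers 1:m
4(l) covers 3:k
5(l) covers 4:l
6(l) covers 5:l
floor of heap: 0:h
completions by unplaced set U, small U first (add the entries for U minus each lowest piece of U):
  |U|=1: {2}:1  {6}:1
  |U|=2: {2,6}:2  {5,6}:1
  |U|=3: {2,5,6}:3  {4,5,6}:1
  |U|=4: {2,4,5,6}:4  {3,4,5,6}:1
  |U|=5: {2,3,4,5,6}:5
  start at 0(h): 5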